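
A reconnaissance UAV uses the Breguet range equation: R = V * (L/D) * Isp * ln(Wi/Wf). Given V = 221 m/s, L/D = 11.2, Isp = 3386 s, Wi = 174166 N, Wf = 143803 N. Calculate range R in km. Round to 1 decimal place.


Step 1: Coefficient = V * (L/D) * Isp = 221 * 11.2 * 3386 = 8381027.2 m
Step 2: Wi/Wf = 174166 / 143803 = 1.211143
Step 3: ln(1.211143) = 0.191565
Step 4: R = 8381027.2 * 0.191565 = 1605507.8 m = 1605.5 km

1605.5


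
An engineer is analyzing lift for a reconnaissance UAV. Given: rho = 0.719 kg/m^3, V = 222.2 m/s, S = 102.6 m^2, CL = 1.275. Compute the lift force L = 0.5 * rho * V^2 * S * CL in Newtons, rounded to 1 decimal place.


Step 1: Calculate dynamic pressure q = 0.5 * 0.719 * 222.2^2 = 0.5 * 0.719 * 49372.84 = 17749.536 Pa
Step 2: Multiply by wing area and lift coefficient: L = 17749.536 * 102.6 * 1.275
Step 3: L = 1821102.3915 * 1.275 = 2321905.5 N

2321905.5


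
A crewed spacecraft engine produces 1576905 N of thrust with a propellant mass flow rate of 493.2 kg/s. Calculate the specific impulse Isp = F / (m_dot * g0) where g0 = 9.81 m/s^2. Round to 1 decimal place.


Step 1: m_dot * g0 = 493.2 * 9.81 = 4838.29
Step 2: Isp = 1576905 / 4838.29 = 325.9 s

325.9


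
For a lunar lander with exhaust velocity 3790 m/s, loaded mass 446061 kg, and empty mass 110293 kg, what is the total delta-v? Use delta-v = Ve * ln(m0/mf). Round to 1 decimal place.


Step 1: Mass ratio m0/mf = 446061 / 110293 = 4.044327
Step 2: ln(4.044327) = 1.397315
Step 3: delta-v = 3790 * 1.397315 = 5295.8 m/s

5295.8


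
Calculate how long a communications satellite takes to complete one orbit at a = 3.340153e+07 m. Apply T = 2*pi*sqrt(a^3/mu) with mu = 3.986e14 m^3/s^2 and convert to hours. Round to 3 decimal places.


Step 1: a^3 / mu = 3.726482e+22 / 3.986e14 = 9.348927e+07
Step 2: sqrt(9.348927e+07) = 9668.9852 s
Step 3: T = 2*pi * 9668.9852 = 60752.03 s
Step 4: T in hours = 60752.03 / 3600 = 16.876 hours

16.876


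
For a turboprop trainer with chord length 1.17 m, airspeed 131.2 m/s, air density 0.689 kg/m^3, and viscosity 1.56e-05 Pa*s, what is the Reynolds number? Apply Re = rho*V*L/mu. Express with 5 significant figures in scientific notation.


Step 1: Numerator = rho * V * L = 0.689 * 131.2 * 1.17 = 105.764256
Step 2: Re = 105.764256 / 1.56e-05
Step 3: Re = 6.7798e+06

6.7798e+06


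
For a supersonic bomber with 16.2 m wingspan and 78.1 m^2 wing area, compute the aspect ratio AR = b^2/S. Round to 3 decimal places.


Step 1: b^2 = 16.2^2 = 262.44
Step 2: AR = 262.44 / 78.1 = 3.360

3.360


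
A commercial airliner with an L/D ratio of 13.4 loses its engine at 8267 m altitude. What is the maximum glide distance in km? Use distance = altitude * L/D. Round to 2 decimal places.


Step 1: Glide distance = altitude * L/D = 8267 * 13.4 = 110777.8 m
Step 2: Convert to km: 110777.8 / 1000 = 110.78 km

110.78


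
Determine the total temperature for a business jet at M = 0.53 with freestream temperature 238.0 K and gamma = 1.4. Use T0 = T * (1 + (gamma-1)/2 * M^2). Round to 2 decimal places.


Step 1: (gamma-1)/2 = 0.2
Step 2: M^2 = 0.2809
Step 3: 1 + 0.2 * 0.2809 = 1.05618
Step 4: T0 = 238.0 * 1.05618 = 251.37 K

251.37


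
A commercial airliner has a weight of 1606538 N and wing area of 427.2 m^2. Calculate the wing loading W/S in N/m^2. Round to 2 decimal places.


Step 1: Wing loading = W / S = 1606538 / 427.2
Step 2: Wing loading = 3760.62 N/m^2

3760.62


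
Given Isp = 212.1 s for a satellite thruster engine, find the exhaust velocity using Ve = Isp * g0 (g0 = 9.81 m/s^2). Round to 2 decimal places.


Step 1: Ve = Isp * g0 = 212.1 * 9.81
Step 2: Ve = 2080.70 m/s

2080.70


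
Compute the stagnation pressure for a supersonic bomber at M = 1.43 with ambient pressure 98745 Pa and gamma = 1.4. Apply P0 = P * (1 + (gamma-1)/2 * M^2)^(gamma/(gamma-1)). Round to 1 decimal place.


Step 1: (gamma-1)/2 * M^2 = 0.2 * 2.0449 = 0.40898
Step 2: 1 + 0.40898 = 1.40898
Step 3: Exponent gamma/(gamma-1) = 3.5
Step 4: P0 = 98745 * 1.40898^3.5 = 327855.2 Pa

327855.2


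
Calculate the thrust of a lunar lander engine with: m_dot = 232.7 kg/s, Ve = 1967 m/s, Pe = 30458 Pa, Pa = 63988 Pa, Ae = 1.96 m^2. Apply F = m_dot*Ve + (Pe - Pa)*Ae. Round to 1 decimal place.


Step 1: Momentum thrust = m_dot * Ve = 232.7 * 1967 = 457720.9 N
Step 2: Pressure thrust = (Pe - Pa) * Ae = (30458 - 63988) * 1.96 = -65718.80 N
Step 3: Total thrust F = 457720.9 + -65718.80 = 392002.1 N

392002.1


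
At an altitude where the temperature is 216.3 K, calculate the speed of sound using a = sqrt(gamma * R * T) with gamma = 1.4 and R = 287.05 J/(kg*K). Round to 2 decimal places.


Step 1: gamma * R * T = 1.4 * 287.05 * 216.3 = 86924.481
Step 2: a = sqrt(86924.481) = 294.83 m/s

294.83


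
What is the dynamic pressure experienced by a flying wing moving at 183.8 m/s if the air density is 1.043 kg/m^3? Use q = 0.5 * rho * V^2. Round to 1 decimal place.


Step 1: V^2 = 183.8^2 = 33782.44
Step 2: q = 0.5 * 1.043 * 33782.44
Step 3: q = 17617.5 Pa

17617.5


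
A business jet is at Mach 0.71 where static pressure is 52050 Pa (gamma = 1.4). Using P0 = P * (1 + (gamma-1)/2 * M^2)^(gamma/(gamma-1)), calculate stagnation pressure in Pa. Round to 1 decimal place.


Step 1: (gamma-1)/2 * M^2 = 0.2 * 0.5041 = 0.10082
Step 2: 1 + 0.10082 = 1.10082
Step 3: Exponent gamma/(gamma-1) = 3.5
Step 4: P0 = 52050 * 1.10082^3.5 = 72849.7 Pa

72849.7


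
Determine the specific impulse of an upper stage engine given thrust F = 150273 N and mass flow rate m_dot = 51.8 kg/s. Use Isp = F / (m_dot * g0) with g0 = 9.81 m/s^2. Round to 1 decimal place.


Step 1: m_dot * g0 = 51.8 * 9.81 = 508.16
Step 2: Isp = 150273 / 508.16 = 295.7 s

295.7


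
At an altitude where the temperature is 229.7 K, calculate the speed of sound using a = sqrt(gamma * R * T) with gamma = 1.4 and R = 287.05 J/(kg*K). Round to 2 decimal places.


Step 1: gamma * R * T = 1.4 * 287.05 * 229.7 = 92309.539
Step 2: a = sqrt(92309.539) = 303.82 m/s

303.82


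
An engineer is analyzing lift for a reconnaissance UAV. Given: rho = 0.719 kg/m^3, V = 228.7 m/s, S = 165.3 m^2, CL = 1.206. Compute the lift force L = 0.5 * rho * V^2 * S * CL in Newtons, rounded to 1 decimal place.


Step 1: Calculate dynamic pressure q = 0.5 * 0.719 * 228.7^2 = 0.5 * 0.719 * 52303.69 = 18803.1766 Pa
Step 2: Multiply by wing area and lift coefficient: L = 18803.1766 * 165.3 * 1.206
Step 3: L = 3108165.0845 * 1.206 = 3748447.1 N

3748447.1


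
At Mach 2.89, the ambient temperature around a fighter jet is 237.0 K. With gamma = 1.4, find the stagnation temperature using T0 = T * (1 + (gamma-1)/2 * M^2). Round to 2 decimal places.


Step 1: (gamma-1)/2 = 0.2
Step 2: M^2 = 8.3521
Step 3: 1 + 0.2 * 8.3521 = 2.67042
Step 4: T0 = 237.0 * 2.67042 = 632.89 K

632.89


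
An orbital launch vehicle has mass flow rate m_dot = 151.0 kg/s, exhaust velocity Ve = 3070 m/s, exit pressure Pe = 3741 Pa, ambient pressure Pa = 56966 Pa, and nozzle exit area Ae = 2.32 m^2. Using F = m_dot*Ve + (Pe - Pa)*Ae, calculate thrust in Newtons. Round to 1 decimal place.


Step 1: Momentum thrust = m_dot * Ve = 151.0 * 3070 = 463570.0 N
Step 2: Pressure thrust = (Pe - Pa) * Ae = (3741 - 56966) * 2.32 = -123482.00 N
Step 3: Total thrust F = 463570.0 + -123482.00 = 340088.0 N

340088.0


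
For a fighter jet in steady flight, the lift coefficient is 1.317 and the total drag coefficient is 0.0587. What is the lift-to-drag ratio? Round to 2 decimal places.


Step 1: L/D = CL / CD = 1.317 / 0.0587
Step 2: L/D = 22.44

22.44


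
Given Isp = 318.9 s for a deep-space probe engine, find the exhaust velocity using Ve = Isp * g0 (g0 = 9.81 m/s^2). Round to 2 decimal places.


Step 1: Ve = Isp * g0 = 318.9 * 9.81
Step 2: Ve = 3128.41 m/s

3128.41


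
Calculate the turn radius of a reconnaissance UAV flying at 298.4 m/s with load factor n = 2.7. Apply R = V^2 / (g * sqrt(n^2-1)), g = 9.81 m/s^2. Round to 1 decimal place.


Step 1: V^2 = 298.4^2 = 89042.56
Step 2: n^2 - 1 = 2.7^2 - 1 = 6.29
Step 3: sqrt(6.29) = 2.507987
Step 4: R = 89042.56 / (9.81 * 2.507987) = 3619.1 m

3619.1


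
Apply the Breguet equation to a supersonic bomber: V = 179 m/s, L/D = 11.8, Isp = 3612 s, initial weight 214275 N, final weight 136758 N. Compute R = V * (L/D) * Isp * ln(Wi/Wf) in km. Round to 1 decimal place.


Step 1: Coefficient = V * (L/D) * Isp = 179 * 11.8 * 3612 = 7629266.4 m
Step 2: Wi/Wf = 214275 / 136758 = 1.566819
Step 3: ln(1.566819) = 0.449047
Step 4: R = 7629266.4 * 0.449047 = 3425901.4 m = 3425.9 km

3425.9


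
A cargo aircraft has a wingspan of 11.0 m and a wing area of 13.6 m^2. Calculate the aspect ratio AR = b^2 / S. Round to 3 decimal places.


Step 1: b^2 = 11.0^2 = 121.0
Step 2: AR = 121.0 / 13.6 = 8.897

8.897


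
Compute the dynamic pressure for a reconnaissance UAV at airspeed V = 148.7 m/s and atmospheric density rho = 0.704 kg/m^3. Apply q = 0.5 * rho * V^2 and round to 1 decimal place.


Step 1: V^2 = 148.7^2 = 22111.69
Step 2: q = 0.5 * 0.704 * 22111.69
Step 3: q = 7783.3 Pa

7783.3


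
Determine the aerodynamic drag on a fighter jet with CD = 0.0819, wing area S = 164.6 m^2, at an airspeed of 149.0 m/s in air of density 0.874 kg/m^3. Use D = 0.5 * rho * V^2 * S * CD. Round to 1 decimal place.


Step 1: Dynamic pressure q = 0.5 * 0.874 * 149.0^2 = 9701.837 Pa
Step 2: Drag D = q * S * CD = 9701.837 * 164.6 * 0.0819
Step 3: D = 130787.9 N

130787.9


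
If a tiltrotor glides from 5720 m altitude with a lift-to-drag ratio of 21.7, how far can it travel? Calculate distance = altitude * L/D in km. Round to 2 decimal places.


Step 1: Glide distance = altitude * L/D = 5720 * 21.7 = 124124.0 m
Step 2: Convert to km: 124124.0 / 1000 = 124.12 km

124.12


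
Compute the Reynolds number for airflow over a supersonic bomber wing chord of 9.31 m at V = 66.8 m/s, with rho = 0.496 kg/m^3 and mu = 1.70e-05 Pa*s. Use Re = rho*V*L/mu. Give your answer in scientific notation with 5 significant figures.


Step 1: Numerator = rho * V * L = 0.496 * 66.8 * 9.31 = 308.466368
Step 2: Re = 308.466368 / 1.70e-05
Step 3: Re = 1.8145e+07

1.8145e+07


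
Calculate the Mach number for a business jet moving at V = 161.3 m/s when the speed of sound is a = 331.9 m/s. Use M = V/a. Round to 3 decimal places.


Step 1: M = V / a = 161.3 / 331.9
Step 2: M = 0.486

0.486


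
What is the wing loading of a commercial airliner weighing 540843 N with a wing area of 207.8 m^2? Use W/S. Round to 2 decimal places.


Step 1: Wing loading = W / S = 540843 / 207.8
Step 2: Wing loading = 2602.71 N/m^2

2602.71


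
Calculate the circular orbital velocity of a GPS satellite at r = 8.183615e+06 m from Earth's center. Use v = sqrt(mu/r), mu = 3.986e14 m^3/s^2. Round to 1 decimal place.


Step 1: mu / r = 3.986e14 / 8.183615e+06 = 48707081.1616
Step 2: v = sqrt(48707081.1616) = 6979.0 m/s

6979.0


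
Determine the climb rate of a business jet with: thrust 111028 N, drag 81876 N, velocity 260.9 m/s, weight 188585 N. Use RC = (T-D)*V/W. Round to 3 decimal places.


Step 1: Excess thrust = T - D = 111028 - 81876 = 29152 N
Step 2: Excess power = 29152 * 260.9 = 7605756.8 W
Step 3: RC = 7605756.8 / 188585 = 40.331 m/s

40.331


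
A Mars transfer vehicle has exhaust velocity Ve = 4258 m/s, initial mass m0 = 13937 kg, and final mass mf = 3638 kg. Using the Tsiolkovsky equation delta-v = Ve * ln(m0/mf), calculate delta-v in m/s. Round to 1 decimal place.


Step 1: Mass ratio m0/mf = 13937 / 3638 = 3.830951
Step 2: ln(3.830951) = 1.343113
Step 3: delta-v = 4258 * 1.343113 = 5719.0 m/s

5719.0


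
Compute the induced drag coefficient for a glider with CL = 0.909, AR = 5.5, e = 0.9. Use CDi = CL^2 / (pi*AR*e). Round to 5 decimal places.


Step 1: CL^2 = 0.909^2 = 0.826281
Step 2: pi * AR * e = 3.14159 * 5.5 * 0.9 = 15.550884
Step 3: CDi = 0.826281 / 15.550884 = 0.05313

0.05313


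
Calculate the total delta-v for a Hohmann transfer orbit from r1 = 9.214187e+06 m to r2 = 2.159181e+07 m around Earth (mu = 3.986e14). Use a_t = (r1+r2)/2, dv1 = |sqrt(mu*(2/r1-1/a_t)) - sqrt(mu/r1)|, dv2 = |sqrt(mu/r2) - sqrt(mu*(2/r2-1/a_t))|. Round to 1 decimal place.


Step 1: Transfer semi-major axis a_t = (9.214187e+06 + 2.159181e+07) / 2 = 1.540300e+07 m
Step 2: v1 (circular at r1) = sqrt(mu/r1) = 6577.19 m/s
Step 3: v_t1 = sqrt(mu*(2/r1 - 1/a_t)) = 7787.21 m/s
Step 4: dv1 = |7787.21 - 6577.19| = 1210.03 m/s
Step 5: v2 (circular at r2) = 4296.59 m/s, v_t2 = 3323.15 m/s
Step 6: dv2 = |4296.59 - 3323.15| = 973.44 m/s
Step 7: Total delta-v = 1210.03 + 973.44 = 2183.5 m/s

2183.5


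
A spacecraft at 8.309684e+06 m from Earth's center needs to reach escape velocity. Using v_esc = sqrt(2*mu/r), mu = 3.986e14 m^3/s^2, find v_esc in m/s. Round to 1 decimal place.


Step 1: 2*mu/r = 2 * 3.986e14 / 8.309684e+06 = 95936259.4294
Step 2: v_esc = sqrt(95936259.4294) = 9794.7 m/s

9794.7


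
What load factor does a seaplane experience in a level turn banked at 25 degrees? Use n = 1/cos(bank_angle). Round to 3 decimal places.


Step 1: Convert 25 degrees to radians = 0.436332
Step 2: cos(25 deg) = 0.906308
Step 3: n = 1 / 0.906308 = 1.103

1.103


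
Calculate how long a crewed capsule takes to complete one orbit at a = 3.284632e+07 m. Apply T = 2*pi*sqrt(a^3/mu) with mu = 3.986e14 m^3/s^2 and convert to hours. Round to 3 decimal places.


Step 1: a^3 / mu = 3.543726e+22 / 3.986e14 = 8.890432e+07
Step 2: sqrt(8.890432e+07) = 9428.9087 s
Step 3: T = 2*pi * 9428.9087 = 59243.58 s
Step 4: T in hours = 59243.58 / 3600 = 16.457 hours

16.457


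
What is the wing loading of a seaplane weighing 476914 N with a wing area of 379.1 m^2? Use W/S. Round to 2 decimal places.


Step 1: Wing loading = W / S = 476914 / 379.1
Step 2: Wing loading = 1258.02 N/m^2

1258.02


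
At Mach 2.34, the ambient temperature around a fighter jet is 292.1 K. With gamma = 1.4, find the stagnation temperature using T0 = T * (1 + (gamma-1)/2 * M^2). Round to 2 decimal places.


Step 1: (gamma-1)/2 = 0.2
Step 2: M^2 = 5.4756
Step 3: 1 + 0.2 * 5.4756 = 2.09512
Step 4: T0 = 292.1 * 2.09512 = 611.98 K

611.98


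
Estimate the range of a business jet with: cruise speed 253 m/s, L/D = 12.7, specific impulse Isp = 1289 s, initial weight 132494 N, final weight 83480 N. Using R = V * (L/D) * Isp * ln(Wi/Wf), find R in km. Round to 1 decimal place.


Step 1: Coefficient = V * (L/D) * Isp = 253 * 12.7 * 1289 = 4141685.9 m
Step 2: Wi/Wf = 132494 / 83480 = 1.587135
Step 3: ln(1.587135) = 0.46193
Step 4: R = 4141685.9 * 0.46193 = 1913170.1 m = 1913.2 km

1913.2


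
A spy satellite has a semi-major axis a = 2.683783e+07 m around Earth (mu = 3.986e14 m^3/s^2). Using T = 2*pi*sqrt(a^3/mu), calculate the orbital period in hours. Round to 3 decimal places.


Step 1: a^3 / mu = 1.933046e+22 / 3.986e14 = 4.849589e+07
Step 2: sqrt(4.849589e+07) = 6963.8988 s
Step 3: T = 2*pi * 6963.8988 = 43755.47 s
Step 4: T in hours = 43755.47 / 3600 = 12.154 hours

12.154


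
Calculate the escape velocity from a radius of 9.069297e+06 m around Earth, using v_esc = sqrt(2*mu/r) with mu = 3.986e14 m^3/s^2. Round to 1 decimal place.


Step 1: 2*mu/r = 2 * 3.986e14 / 9.069297e+06 = 87900969.6121
Step 2: v_esc = sqrt(87900969.6121) = 9375.6 m/s

9375.6


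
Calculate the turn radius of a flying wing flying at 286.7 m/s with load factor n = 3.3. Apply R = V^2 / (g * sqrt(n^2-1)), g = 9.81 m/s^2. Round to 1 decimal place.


Step 1: V^2 = 286.7^2 = 82196.89
Step 2: n^2 - 1 = 3.3^2 - 1 = 9.89
Step 3: sqrt(9.89) = 3.144837
Step 4: R = 82196.89 / (9.81 * 3.144837) = 2664.3 m

2664.3


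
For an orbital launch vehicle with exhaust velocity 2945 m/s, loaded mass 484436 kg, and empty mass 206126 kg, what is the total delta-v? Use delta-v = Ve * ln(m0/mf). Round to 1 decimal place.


Step 1: Mass ratio m0/mf = 484436 / 206126 = 2.350194
Step 2: ln(2.350194) = 0.854498
Step 3: delta-v = 2945 * 0.854498 = 2516.5 m/s

2516.5


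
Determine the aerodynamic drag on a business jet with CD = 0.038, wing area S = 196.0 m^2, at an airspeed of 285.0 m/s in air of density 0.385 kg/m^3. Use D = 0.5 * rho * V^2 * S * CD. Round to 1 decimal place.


Step 1: Dynamic pressure q = 0.5 * 0.385 * 285.0^2 = 15635.8125 Pa
Step 2: Drag D = q * S * CD = 15635.8125 * 196.0 * 0.038
Step 3: D = 116455.5 N

116455.5


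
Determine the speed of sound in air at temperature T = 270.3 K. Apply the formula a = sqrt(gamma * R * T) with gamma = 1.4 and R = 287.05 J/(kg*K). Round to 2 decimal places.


Step 1: gamma * R * T = 1.4 * 287.05 * 270.3 = 108625.461
Step 2: a = sqrt(108625.461) = 329.58 m/s

329.58


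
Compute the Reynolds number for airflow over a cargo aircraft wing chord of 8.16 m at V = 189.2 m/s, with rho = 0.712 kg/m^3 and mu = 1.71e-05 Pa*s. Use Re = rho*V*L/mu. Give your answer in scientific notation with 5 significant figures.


Step 1: Numerator = rho * V * L = 0.712 * 189.2 * 8.16 = 1099.236864
Step 2: Re = 1099.236864 / 1.71e-05
Step 3: Re = 6.4283e+07

6.4283e+07


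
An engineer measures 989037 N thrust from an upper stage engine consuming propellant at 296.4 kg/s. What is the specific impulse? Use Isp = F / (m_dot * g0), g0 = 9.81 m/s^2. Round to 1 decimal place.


Step 1: m_dot * g0 = 296.4 * 9.81 = 2907.68
Step 2: Isp = 989037 / 2907.68 = 340.1 s

340.1


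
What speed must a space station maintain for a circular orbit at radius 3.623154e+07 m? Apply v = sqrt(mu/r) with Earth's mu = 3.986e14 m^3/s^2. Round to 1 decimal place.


Step 1: mu / r = 3.986e14 / 3.623154e+07 = 11001464.4699
Step 2: v = sqrt(11001464.4699) = 3316.8 m/s

3316.8


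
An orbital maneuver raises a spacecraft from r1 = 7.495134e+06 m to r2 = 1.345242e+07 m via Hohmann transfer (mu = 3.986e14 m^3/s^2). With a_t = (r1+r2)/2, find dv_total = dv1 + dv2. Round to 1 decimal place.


Step 1: Transfer semi-major axis a_t = (7.495134e+06 + 1.345242e+07) / 2 = 1.047378e+07 m
Step 2: v1 (circular at r1) = sqrt(mu/r1) = 7292.54 m/s
Step 3: v_t1 = sqrt(mu*(2/r1 - 1/a_t)) = 8264.71 m/s
Step 4: dv1 = |8264.71 - 7292.54| = 972.17 m/s
Step 5: v2 (circular at r2) = 5443.38 m/s, v_t2 = 4604.75 m/s
Step 6: dv2 = |5443.38 - 4604.75| = 838.62 m/s
Step 7: Total delta-v = 972.17 + 838.62 = 1810.8 m/s

1810.8


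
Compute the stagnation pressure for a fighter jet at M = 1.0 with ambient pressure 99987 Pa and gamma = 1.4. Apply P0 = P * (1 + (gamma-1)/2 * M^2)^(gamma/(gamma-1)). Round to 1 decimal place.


Step 1: (gamma-1)/2 * M^2 = 0.2 * 1.0 = 0.2
Step 2: 1 + 0.2 = 1.2
Step 3: Exponent gamma/(gamma-1) = 3.5
Step 4: P0 = 99987 * 1.2^3.5 = 189268.3 Pa

189268.3


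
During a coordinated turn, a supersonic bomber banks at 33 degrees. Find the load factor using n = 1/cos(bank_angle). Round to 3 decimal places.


Step 1: Convert 33 degrees to radians = 0.575959
Step 2: cos(33 deg) = 0.838671
Step 3: n = 1 / 0.838671 = 1.192

1.192


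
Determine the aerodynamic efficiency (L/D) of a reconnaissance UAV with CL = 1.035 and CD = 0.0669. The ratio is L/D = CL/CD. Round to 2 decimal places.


Step 1: L/D = CL / CD = 1.035 / 0.0669
Step 2: L/D = 15.47

15.47


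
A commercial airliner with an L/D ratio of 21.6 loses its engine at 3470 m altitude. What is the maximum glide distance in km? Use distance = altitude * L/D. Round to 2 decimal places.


Step 1: Glide distance = altitude * L/D = 3470 * 21.6 = 74952.0 m
Step 2: Convert to km: 74952.0 / 1000 = 74.95 km

74.95


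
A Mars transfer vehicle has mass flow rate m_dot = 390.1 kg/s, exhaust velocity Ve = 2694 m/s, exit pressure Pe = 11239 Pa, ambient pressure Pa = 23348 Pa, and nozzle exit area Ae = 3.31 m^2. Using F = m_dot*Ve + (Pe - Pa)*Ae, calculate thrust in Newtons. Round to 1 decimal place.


Step 1: Momentum thrust = m_dot * Ve = 390.1 * 2694 = 1050929.4 N
Step 2: Pressure thrust = (Pe - Pa) * Ae = (11239 - 23348) * 3.31 = -40080.79 N
Step 3: Total thrust F = 1050929.4 + -40080.79 = 1010848.6 N

1010848.6


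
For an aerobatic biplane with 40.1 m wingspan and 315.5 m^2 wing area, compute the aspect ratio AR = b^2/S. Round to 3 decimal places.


Step 1: b^2 = 40.1^2 = 1608.01
Step 2: AR = 1608.01 / 315.5 = 5.097

5.097


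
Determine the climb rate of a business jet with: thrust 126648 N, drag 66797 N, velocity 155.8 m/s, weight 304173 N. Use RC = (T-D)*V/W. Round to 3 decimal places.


Step 1: Excess thrust = T - D = 126648 - 66797 = 59851 N
Step 2: Excess power = 59851 * 155.8 = 9324785.8 W
Step 3: RC = 9324785.8 / 304173 = 30.656 m/s

30.656


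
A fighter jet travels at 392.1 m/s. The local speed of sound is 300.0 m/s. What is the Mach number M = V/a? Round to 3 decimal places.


Step 1: M = V / a = 392.1 / 300.0
Step 2: M = 1.307

1.307


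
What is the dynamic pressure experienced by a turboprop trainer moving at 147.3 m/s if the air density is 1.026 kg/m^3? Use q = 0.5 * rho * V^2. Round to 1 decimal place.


Step 1: V^2 = 147.3^2 = 21697.29
Step 2: q = 0.5 * 1.026 * 21697.29
Step 3: q = 11130.7 Pa

11130.7


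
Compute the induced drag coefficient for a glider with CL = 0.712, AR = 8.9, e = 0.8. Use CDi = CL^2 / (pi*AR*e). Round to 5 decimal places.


Step 1: CL^2 = 0.712^2 = 0.506944
Step 2: pi * AR * e = 3.14159 * 8.9 * 0.8 = 22.36814
Step 3: CDi = 0.506944 / 22.36814 = 0.02266

0.02266


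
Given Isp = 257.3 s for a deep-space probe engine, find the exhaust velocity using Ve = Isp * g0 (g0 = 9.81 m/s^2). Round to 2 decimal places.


Step 1: Ve = Isp * g0 = 257.3 * 9.81
Step 2: Ve = 2524.11 m/s

2524.11


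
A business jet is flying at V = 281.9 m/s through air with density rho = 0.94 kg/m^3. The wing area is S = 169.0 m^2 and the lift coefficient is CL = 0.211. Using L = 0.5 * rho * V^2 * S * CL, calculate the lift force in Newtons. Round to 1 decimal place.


Step 1: Calculate dynamic pressure q = 0.5 * 0.94 * 281.9^2 = 0.5 * 0.94 * 79467.61 = 37349.7767 Pa
Step 2: Multiply by wing area and lift coefficient: L = 37349.7767 * 169.0 * 0.211
Step 3: L = 6312112.2623 * 0.211 = 1331855.7 N

1331855.7


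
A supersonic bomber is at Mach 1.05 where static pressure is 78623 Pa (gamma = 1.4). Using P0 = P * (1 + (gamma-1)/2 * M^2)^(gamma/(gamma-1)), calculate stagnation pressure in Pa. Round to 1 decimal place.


Step 1: (gamma-1)/2 * M^2 = 0.2 * 1.1025 = 0.2205
Step 2: 1 + 0.2205 = 1.2205
Step 3: Exponent gamma/(gamma-1) = 3.5
Step 4: P0 = 78623 * 1.2205^3.5 = 157918.1 Pa

157918.1


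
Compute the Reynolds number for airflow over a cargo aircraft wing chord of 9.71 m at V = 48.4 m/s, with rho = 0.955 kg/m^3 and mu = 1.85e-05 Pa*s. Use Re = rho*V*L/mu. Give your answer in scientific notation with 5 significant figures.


Step 1: Numerator = rho * V * L = 0.955 * 48.4 * 9.71 = 448.81562
Step 2: Re = 448.81562 / 1.85e-05
Step 3: Re = 2.4260e+07

2.4260e+07


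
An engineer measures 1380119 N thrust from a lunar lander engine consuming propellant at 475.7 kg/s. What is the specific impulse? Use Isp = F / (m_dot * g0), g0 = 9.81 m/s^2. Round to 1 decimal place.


Step 1: m_dot * g0 = 475.7 * 9.81 = 4666.62
Step 2: Isp = 1380119 / 4666.62 = 295.7 s

295.7


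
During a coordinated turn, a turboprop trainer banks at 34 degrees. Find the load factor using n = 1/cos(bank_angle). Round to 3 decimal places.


Step 1: Convert 34 degrees to radians = 0.593412
Step 2: cos(34 deg) = 0.829038
Step 3: n = 1 / 0.829038 = 1.206

1.206


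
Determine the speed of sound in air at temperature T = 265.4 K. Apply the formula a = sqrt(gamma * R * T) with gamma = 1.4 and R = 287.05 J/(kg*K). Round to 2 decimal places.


Step 1: gamma * R * T = 1.4 * 287.05 * 265.4 = 106656.298
Step 2: a = sqrt(106656.298) = 326.58 m/s

326.58


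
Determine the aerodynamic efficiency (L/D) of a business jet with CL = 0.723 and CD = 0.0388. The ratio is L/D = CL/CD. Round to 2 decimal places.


Step 1: L/D = CL / CD = 0.723 / 0.0388
Step 2: L/D = 18.63

18.63


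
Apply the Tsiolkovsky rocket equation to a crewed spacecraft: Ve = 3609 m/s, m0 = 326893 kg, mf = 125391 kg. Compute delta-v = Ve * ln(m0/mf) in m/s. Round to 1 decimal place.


Step 1: Mass ratio m0/mf = 326893 / 125391 = 2.606989
Step 2: ln(2.606989) = 0.958196
Step 3: delta-v = 3609 * 0.958196 = 3458.1 m/s

3458.1


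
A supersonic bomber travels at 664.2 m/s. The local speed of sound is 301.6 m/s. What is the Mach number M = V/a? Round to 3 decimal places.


Step 1: M = V / a = 664.2 / 301.6
Step 2: M = 2.202

2.202


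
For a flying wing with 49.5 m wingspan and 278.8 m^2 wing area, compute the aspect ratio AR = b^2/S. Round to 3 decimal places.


Step 1: b^2 = 49.5^2 = 2450.25
Step 2: AR = 2450.25 / 278.8 = 8.789

8.789


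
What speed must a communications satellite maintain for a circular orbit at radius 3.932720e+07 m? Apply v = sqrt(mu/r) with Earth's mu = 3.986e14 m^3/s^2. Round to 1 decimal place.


Step 1: mu / r = 3.986e14 / 3.932720e+07 = 10135478.7526
Step 2: v = sqrt(10135478.7526) = 3183.6 m/s

3183.6


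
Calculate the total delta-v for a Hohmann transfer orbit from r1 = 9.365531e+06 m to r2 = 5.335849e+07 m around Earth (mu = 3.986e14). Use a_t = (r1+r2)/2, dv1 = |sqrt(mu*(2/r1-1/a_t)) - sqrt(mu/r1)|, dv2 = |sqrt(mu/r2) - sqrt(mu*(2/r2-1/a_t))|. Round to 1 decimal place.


Step 1: Transfer semi-major axis a_t = (9.365531e+06 + 5.335849e+07) / 2 = 3.136201e+07 m
Step 2: v1 (circular at r1) = sqrt(mu/r1) = 6523.83 m/s
Step 3: v_t1 = sqrt(mu*(2/r1 - 1/a_t)) = 8509.47 m/s
Step 4: dv1 = |8509.47 - 6523.83| = 1985.64 m/s
Step 5: v2 (circular at r2) = 2733.17 m/s, v_t2 = 1493.59 m/s
Step 6: dv2 = |2733.17 - 1493.59| = 1239.58 m/s
Step 7: Total delta-v = 1985.64 + 1239.58 = 3225.2 m/s

3225.2


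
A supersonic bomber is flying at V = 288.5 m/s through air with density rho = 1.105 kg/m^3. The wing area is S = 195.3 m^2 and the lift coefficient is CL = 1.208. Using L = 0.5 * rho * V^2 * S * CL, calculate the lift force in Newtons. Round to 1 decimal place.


Step 1: Calculate dynamic pressure q = 0.5 * 1.105 * 288.5^2 = 0.5 * 1.105 * 83232.25 = 45985.8181 Pa
Step 2: Multiply by wing area and lift coefficient: L = 45985.8181 * 195.3 * 1.208
Step 3: L = 8981030.2798 * 1.208 = 10849084.6 N

10849084.6


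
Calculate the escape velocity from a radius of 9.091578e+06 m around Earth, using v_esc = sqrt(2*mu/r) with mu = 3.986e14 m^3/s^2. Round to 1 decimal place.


Step 1: 2*mu/r = 2 * 3.986e14 / 9.091578e+06 = 87685548.0974
Step 2: v_esc = sqrt(87685548.0974) = 9364.1 m/s

9364.1


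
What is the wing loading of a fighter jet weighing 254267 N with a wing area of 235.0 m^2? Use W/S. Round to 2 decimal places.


Step 1: Wing loading = W / S = 254267 / 235.0
Step 2: Wing loading = 1081.99 N/m^2

1081.99


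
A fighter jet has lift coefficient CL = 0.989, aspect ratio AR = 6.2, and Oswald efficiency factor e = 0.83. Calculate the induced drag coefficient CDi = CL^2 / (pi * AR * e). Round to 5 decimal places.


Step 1: CL^2 = 0.989^2 = 0.978121
Step 2: pi * AR * e = 3.14159 * 6.2 * 0.83 = 16.166636
Step 3: CDi = 0.978121 / 16.166636 = 0.06050

0.06050


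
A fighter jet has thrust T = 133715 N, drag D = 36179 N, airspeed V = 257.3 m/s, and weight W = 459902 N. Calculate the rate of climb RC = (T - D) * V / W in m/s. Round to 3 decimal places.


Step 1: Excess thrust = T - D = 133715 - 36179 = 97536 N
Step 2: Excess power = 97536 * 257.3 = 25096012.8 W
Step 3: RC = 25096012.8 / 459902 = 54.568 m/s

54.568


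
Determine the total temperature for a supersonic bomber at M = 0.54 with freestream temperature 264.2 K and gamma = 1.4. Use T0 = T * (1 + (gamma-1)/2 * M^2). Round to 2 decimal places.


Step 1: (gamma-1)/2 = 0.2
Step 2: M^2 = 0.2916
Step 3: 1 + 0.2 * 0.2916 = 1.05832
Step 4: T0 = 264.2 * 1.05832 = 279.61 K

279.61


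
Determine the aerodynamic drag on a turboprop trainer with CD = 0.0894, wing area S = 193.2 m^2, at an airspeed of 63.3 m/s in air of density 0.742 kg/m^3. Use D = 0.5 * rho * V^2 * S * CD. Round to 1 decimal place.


Step 1: Dynamic pressure q = 0.5 * 0.742 * 63.3^2 = 1486.5562 Pa
Step 2: Drag D = q * S * CD = 1486.5562 * 193.2 * 0.0894
Step 3: D = 25675.9 N

25675.9


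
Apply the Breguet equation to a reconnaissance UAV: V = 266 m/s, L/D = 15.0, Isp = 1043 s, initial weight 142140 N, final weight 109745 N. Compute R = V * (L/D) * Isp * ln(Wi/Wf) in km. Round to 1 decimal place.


Step 1: Coefficient = V * (L/D) * Isp = 266 * 15.0 * 1043 = 4161570.0 m
Step 2: Wi/Wf = 142140 / 109745 = 1.295184
Step 3: ln(1.295184) = 0.258653
Step 4: R = 4161570.0 * 0.258653 = 1076402.5 m = 1076.4 km

1076.4


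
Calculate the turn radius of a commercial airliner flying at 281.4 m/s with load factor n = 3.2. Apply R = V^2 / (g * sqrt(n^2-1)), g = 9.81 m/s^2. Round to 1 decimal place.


Step 1: V^2 = 281.4^2 = 79185.96
Step 2: n^2 - 1 = 3.2^2 - 1 = 9.24
Step 3: sqrt(9.24) = 3.039737
Step 4: R = 79185.96 / (9.81 * 3.039737) = 2655.5 m

2655.5


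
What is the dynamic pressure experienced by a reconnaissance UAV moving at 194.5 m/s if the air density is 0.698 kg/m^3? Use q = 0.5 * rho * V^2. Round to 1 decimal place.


Step 1: V^2 = 194.5^2 = 37830.25
Step 2: q = 0.5 * 0.698 * 37830.25
Step 3: q = 13202.8 Pa

13202.8


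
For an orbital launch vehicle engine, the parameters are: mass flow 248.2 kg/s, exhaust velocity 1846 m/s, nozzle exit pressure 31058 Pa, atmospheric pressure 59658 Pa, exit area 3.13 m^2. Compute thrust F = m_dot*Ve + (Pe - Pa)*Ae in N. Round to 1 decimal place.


Step 1: Momentum thrust = m_dot * Ve = 248.2 * 1846 = 458177.2 N
Step 2: Pressure thrust = (Pe - Pa) * Ae = (31058 - 59658) * 3.13 = -89518.00 N
Step 3: Total thrust F = 458177.2 + -89518.00 = 368659.2 N

368659.2


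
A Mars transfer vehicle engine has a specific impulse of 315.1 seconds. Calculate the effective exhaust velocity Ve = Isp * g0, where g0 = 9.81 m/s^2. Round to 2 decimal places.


Step 1: Ve = Isp * g0 = 315.1 * 9.81
Step 2: Ve = 3091.13 m/s

3091.13


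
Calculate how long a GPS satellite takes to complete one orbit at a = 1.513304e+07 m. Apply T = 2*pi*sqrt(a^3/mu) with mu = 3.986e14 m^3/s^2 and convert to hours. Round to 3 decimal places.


Step 1: a^3 / mu = 3.465601e+21 / 3.986e14 = 8.694433e+06
Step 2: sqrt(8.694433e+06) = 2948.6323 s
Step 3: T = 2*pi * 2948.6323 = 18526.8 s
Step 4: T in hours = 18526.8 / 3600 = 5.146 hours

5.146


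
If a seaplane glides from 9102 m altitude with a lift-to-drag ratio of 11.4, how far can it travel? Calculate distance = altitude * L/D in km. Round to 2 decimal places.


Step 1: Glide distance = altitude * L/D = 9102 * 11.4 = 103762.8 m
Step 2: Convert to km: 103762.8 / 1000 = 103.76 km

103.76


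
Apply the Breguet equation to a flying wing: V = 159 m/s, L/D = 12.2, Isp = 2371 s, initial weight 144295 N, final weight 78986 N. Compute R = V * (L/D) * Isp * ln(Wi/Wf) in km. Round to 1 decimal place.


Step 1: Coefficient = V * (L/D) * Isp = 159 * 12.2 * 2371 = 4599265.8 m
Step 2: Wi/Wf = 144295 / 78986 = 1.826843
Step 3: ln(1.826843) = 0.602589
Step 4: R = 4599265.8 * 0.602589 = 2771467.9 m = 2771.5 km

2771.5


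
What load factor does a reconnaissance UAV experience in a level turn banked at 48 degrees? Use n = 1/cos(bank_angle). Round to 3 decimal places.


Step 1: Convert 48 degrees to radians = 0.837758
Step 2: cos(48 deg) = 0.669131
Step 3: n = 1 / 0.669131 = 1.494

1.494


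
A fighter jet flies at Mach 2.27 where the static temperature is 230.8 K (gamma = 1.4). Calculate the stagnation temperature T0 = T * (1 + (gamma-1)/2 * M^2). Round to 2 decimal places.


Step 1: (gamma-1)/2 = 0.2
Step 2: M^2 = 5.1529
Step 3: 1 + 0.2 * 5.1529 = 2.03058
Step 4: T0 = 230.8 * 2.03058 = 468.66 K

468.66


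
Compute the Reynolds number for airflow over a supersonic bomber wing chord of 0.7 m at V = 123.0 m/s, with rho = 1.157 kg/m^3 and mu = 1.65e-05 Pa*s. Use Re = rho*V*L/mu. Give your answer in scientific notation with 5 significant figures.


Step 1: Numerator = rho * V * L = 1.157 * 123.0 * 0.7 = 99.6177
Step 2: Re = 99.6177 / 1.65e-05
Step 3: Re = 6.0374e+06

6.0374e+06


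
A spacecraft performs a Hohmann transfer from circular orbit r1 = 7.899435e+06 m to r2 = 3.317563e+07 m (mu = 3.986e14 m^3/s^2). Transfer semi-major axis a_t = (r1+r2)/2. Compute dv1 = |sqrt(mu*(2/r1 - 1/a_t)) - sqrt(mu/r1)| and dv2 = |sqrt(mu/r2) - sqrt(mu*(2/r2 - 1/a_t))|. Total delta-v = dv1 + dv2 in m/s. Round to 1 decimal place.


Step 1: Transfer semi-major axis a_t = (7.899435e+06 + 3.317563e+07) / 2 = 2.053753e+07 m
Step 2: v1 (circular at r1) = sqrt(mu/r1) = 7103.47 m/s
Step 3: v_t1 = sqrt(mu*(2/r1 - 1/a_t)) = 9028.3 m/s
Step 4: dv1 = |9028.3 - 7103.47| = 1924.83 m/s
Step 5: v2 (circular at r2) = 3466.24 m/s, v_t2 = 2149.73 m/s
Step 6: dv2 = |3466.24 - 2149.73| = 1316.52 m/s
Step 7: Total delta-v = 1924.83 + 1316.52 = 3241.3 m/s

3241.3


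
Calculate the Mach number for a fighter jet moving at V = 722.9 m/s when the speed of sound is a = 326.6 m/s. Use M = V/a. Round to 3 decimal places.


Step 1: M = V / a = 722.9 / 326.6
Step 2: M = 2.213

2.213


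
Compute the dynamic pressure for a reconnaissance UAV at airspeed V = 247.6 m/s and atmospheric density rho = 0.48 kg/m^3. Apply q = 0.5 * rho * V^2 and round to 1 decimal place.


Step 1: V^2 = 247.6^2 = 61305.76
Step 2: q = 0.5 * 0.48 * 61305.76
Step 3: q = 14713.4 Pa

14713.4


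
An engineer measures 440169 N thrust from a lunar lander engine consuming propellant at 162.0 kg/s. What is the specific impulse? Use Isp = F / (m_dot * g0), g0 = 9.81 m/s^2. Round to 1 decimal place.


Step 1: m_dot * g0 = 162.0 * 9.81 = 1589.22
Step 2: Isp = 440169 / 1589.22 = 277.0 s

277.0


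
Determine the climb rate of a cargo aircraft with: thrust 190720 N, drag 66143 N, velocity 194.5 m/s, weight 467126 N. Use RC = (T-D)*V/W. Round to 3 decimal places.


Step 1: Excess thrust = T - D = 190720 - 66143 = 124577 N
Step 2: Excess power = 124577 * 194.5 = 24230226.5 W
Step 3: RC = 24230226.5 / 467126 = 51.871 m/s

51.871


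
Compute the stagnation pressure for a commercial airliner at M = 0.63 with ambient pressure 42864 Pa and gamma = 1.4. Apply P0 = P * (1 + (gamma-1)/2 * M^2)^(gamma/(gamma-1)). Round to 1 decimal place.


Step 1: (gamma-1)/2 * M^2 = 0.2 * 0.3969 = 0.07938
Step 2: 1 + 0.07938 = 1.07938
Step 3: Exponent gamma/(gamma-1) = 3.5
Step 4: P0 = 42864 * 1.07938^3.5 = 56001.9 Pa

56001.9


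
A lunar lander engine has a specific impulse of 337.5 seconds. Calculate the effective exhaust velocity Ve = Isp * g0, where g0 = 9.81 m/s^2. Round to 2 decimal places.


Step 1: Ve = Isp * g0 = 337.5 * 9.81
Step 2: Ve = 3310.88 m/s

3310.88


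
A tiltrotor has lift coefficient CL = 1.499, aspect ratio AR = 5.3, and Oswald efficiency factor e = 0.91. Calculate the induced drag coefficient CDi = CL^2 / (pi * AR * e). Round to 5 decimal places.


Step 1: CL^2 = 1.499^2 = 2.247001
Step 2: pi * AR * e = 3.14159 * 5.3 * 0.91 = 15.151901
Step 3: CDi = 2.247001 / 15.151901 = 0.14830

0.14830


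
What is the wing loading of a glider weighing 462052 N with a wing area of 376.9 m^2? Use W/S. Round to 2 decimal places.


Step 1: Wing loading = W / S = 462052 / 376.9
Step 2: Wing loading = 1225.93 N/m^2

1225.93


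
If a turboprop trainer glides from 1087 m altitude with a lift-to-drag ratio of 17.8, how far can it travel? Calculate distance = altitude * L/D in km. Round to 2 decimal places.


Step 1: Glide distance = altitude * L/D = 1087 * 17.8 = 19348.6 m
Step 2: Convert to km: 19348.6 / 1000 = 19.35 km

19.35


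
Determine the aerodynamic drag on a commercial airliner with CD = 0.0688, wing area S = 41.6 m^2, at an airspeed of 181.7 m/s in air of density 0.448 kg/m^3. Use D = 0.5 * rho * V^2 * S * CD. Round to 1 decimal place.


Step 1: Dynamic pressure q = 0.5 * 0.448 * 181.7^2 = 7395.3354 Pa
Step 2: Drag D = q * S * CD = 7395.3354 * 41.6 * 0.0688
Step 3: D = 21166.0 N

21166.0


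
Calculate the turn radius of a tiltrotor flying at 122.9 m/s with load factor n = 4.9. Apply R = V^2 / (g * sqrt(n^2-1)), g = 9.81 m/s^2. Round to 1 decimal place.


Step 1: V^2 = 122.9^2 = 15104.41
Step 2: n^2 - 1 = 4.9^2 - 1 = 23.01
Step 3: sqrt(23.01) = 4.796874
Step 4: R = 15104.41 / (9.81 * 4.796874) = 321.0 m

321.0


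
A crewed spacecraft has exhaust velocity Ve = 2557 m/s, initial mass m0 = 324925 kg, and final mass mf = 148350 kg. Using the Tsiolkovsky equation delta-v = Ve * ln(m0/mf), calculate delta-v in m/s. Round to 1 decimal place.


Step 1: Mass ratio m0/mf = 324925 / 148350 = 2.19026
Step 2: ln(2.19026) = 0.78402
Step 3: delta-v = 2557 * 0.78402 = 2004.7 m/s

2004.7


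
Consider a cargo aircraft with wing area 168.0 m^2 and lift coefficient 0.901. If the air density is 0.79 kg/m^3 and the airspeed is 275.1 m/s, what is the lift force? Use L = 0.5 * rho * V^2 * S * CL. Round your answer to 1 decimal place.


Step 1: Calculate dynamic pressure q = 0.5 * 0.79 * 275.1^2 = 0.5 * 0.79 * 75680.01 = 29893.604 Pa
Step 2: Multiply by wing area and lift coefficient: L = 29893.604 * 168.0 * 0.901
Step 3: L = 5022125.4636 * 0.901 = 4524935.0 N

4524935.0


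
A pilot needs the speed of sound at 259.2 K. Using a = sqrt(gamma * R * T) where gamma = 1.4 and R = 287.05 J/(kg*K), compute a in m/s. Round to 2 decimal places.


Step 1: gamma * R * T = 1.4 * 287.05 * 259.2 = 104164.704
Step 2: a = sqrt(104164.704) = 322.75 m/s

322.75


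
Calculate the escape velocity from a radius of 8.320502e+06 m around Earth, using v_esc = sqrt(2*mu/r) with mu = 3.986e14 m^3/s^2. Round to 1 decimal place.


Step 1: 2*mu/r = 2 * 3.986e14 / 8.320502e+06 = 95811526.7564
Step 2: v_esc = sqrt(95811526.7564) = 9788.3 m/s

9788.3


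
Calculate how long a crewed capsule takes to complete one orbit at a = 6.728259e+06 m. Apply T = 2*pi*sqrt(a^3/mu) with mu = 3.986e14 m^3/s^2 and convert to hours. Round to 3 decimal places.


Step 1: a^3 / mu = 3.045847e+20 / 3.986e14 = 7.641363e+05
Step 2: sqrt(7.641363e+05) = 874.1489 s
Step 3: T = 2*pi * 874.1489 = 5492.44 s
Step 4: T in hours = 5492.44 / 3600 = 1.526 hours

1.526


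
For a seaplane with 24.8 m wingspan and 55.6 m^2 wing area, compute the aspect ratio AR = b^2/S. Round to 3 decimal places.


Step 1: b^2 = 24.8^2 = 615.04
Step 2: AR = 615.04 / 55.6 = 11.062

11.062


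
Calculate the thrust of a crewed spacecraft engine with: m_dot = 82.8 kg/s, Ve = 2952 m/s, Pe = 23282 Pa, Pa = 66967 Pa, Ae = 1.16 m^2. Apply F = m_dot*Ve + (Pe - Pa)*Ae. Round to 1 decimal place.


Step 1: Momentum thrust = m_dot * Ve = 82.8 * 2952 = 244425.6 N
Step 2: Pressure thrust = (Pe - Pa) * Ae = (23282 - 66967) * 1.16 = -50674.60 N
Step 3: Total thrust F = 244425.6 + -50674.60 = 193751.0 N

193751.0


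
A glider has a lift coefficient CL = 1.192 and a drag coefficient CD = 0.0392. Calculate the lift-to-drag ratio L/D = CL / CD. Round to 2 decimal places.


Step 1: L/D = CL / CD = 1.192 / 0.0392
Step 2: L/D = 30.41

30.41


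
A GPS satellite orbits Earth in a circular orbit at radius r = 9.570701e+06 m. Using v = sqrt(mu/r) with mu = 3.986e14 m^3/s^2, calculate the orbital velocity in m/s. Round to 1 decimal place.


Step 1: mu / r = 3.986e14 / 9.570701e+06 = 41647941.9846
Step 2: v = sqrt(41647941.9846) = 6453.5 m/s

6453.5


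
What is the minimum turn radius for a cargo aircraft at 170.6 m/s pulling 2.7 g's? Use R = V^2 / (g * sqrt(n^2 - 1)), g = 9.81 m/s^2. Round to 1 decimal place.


Step 1: V^2 = 170.6^2 = 29104.36
Step 2: n^2 - 1 = 2.7^2 - 1 = 6.29
Step 3: sqrt(6.29) = 2.507987
Step 4: R = 29104.36 / (9.81 * 2.507987) = 1182.9 m

1182.9


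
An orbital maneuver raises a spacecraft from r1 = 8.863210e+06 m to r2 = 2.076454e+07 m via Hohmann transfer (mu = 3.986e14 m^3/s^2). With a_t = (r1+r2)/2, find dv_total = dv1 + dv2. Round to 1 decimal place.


Step 1: Transfer semi-major axis a_t = (8.863210e+06 + 2.076454e+07) / 2 = 1.481388e+07 m
Step 2: v1 (circular at r1) = sqrt(mu/r1) = 6706.15 m/s
Step 3: v_t1 = sqrt(mu*(2/r1 - 1/a_t)) = 7939.62 m/s
Step 4: dv1 = |7939.62 - 6706.15| = 1233.48 m/s
Step 5: v2 (circular at r2) = 4381.35 m/s, v_t2 = 3388.98 m/s
Step 6: dv2 = |4381.35 - 3388.98| = 992.37 m/s
Step 7: Total delta-v = 1233.48 + 992.37 = 2225.8 m/s

2225.8
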